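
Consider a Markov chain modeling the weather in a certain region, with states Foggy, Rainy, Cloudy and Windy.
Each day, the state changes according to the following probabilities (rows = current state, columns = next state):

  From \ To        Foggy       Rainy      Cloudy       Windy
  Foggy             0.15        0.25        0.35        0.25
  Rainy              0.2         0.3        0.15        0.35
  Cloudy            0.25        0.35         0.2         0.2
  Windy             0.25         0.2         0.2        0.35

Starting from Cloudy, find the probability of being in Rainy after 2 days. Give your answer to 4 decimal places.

0.2775

Propagate the distribution vector 2 days from Cloudy.
After 0 days: (0.0000, 0.0000, 1.0000, 0.0000)
After 1 day: (0.2500, 0.3500, 0.2000, 0.2000)
After 2 days: (0.2075, 0.2775, 0.2200, 0.2950)
P(in Rainy after 2 days) = 0.2775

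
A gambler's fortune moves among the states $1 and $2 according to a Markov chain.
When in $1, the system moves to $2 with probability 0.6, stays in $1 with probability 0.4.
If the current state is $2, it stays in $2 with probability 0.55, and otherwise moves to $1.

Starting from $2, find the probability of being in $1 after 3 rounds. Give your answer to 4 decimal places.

0.4286

Propagate the distribution vector 3 rounds from $2.
After 0 rounds: (0.0000, 1.0000)
After 1 round: (0.4500, 0.5500)
After 2 rounds: (0.4275, 0.5725)
After 3 rounds: (0.4286, 0.5714)
P(in $1 after 3 rounds) = 0.4286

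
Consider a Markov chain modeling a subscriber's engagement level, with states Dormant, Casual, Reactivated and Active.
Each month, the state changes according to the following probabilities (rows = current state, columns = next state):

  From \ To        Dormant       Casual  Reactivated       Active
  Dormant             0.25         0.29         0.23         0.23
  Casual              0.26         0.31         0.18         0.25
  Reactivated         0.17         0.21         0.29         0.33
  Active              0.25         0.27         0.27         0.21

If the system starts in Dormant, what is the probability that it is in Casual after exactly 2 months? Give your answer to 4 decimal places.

Propagate the distribution vector 2 months from Dormant.
After 0 months: (1.0000, 0.0000, 0.0000, 0.0000)
After 1 month: (0.2500, 0.2900, 0.2300, 0.2300)
After 2 months: (0.2345, 0.2728, 0.2385, 0.2542)
P(in Casual after 2 months) = 0.2728

0.2728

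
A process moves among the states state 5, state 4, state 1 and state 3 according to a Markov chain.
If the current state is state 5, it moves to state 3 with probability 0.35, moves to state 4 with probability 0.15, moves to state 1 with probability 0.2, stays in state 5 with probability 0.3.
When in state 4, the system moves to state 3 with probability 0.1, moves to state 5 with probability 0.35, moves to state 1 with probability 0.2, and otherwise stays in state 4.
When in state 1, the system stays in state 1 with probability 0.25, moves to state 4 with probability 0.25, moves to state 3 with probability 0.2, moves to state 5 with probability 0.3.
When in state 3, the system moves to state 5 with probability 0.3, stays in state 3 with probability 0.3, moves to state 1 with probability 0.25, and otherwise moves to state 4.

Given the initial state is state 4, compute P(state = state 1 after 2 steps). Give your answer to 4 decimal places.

0.2150

Propagate the distribution vector 2 steps from state 4.
After 0 steps: (0.0000, 1.0000, 0.0000, 0.0000)
After 1 step: (0.3500, 0.3500, 0.2000, 0.1000)
After 2 steps: (0.3175, 0.2400, 0.2150, 0.2275)
P(in state 1 after 2 steps) = 0.2150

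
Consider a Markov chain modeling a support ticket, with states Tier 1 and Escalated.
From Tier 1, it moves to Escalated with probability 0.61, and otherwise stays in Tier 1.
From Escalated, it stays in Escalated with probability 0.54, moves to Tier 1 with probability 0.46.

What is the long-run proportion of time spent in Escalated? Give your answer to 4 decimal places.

0.5701

Let the stationary distribution be π with π = πP and π_1 + π_2 = 1.
π_1 = 0.39·π_1 + 0.46·π_2
Solving with the normalization constraint gives π = (0.4299, 0.5701).
So the stationary probability of Escalated is 0.5701.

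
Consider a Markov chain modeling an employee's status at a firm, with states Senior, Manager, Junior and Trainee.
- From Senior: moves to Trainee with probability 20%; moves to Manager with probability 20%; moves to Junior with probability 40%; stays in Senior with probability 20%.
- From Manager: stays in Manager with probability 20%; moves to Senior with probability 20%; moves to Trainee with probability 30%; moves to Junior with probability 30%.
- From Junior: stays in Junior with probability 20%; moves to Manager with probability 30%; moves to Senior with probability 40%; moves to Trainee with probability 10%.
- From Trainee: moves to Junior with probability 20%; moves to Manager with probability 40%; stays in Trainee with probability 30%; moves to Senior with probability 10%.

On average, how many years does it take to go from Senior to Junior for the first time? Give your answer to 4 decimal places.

3.0769

Let t(s) be the expected number of years to first reach Junior from state s, with t(Junior) = 0. Conditioning on the first year:
t(Senior) = 1 + 0.2·t(Senior) + 0.2·t(Manager) + 0.2·t(Trainee)
t(Manager) = 1 + 0.2·t(Senior) + 0.2·t(Manager) + 0.3·t(Trainee)
t(Trainee) = 1 + 0.1·t(Senior) + 0.4·t(Manager) + 0.3·t(Trainee)
Solving: t(Senior) = 3.0769, t(Manager) = 3.4615, t(Trainee) = 3.8462.
Expected years from Senior to Junior: 3.0769.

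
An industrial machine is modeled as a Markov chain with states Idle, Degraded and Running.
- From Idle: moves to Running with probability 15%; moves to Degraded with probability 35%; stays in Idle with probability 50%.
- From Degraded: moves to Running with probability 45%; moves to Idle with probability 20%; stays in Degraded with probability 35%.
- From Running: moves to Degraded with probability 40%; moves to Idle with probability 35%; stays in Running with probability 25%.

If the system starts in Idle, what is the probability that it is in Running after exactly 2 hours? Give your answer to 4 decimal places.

0.2700

Sum over the intermediate state after 1 hour:
P = P(Idle→Idle)·P(Idle→Running) + P(Idle→Degraded)·P(Degraded→Running) + P(Idle→Running)·P(Running→Running)
  = 0.5×0.15 + 0.35×0.45 + 0.15×0.25
  = 0.0750 + 0.1575 + 0.0375 = 0.2700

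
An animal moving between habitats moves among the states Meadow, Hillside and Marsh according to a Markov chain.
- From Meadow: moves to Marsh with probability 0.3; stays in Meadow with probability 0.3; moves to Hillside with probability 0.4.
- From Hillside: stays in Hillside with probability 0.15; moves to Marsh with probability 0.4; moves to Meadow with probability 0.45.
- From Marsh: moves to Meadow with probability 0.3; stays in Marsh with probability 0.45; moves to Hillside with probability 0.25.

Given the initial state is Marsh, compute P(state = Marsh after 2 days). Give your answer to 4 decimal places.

Sum over the intermediate state after 1 day:
P = P(Marsh→Meadow)·P(Meadow→Marsh) + P(Marsh→Hillside)·P(Hillside→Marsh) + P(Marsh→Marsh)·P(Marsh→Marsh)
  = 0.3×0.3 + 0.25×0.4 + 0.45×0.45
  = 0.0900 + 0.1000 + 0.2025 = 0.3925

0.3925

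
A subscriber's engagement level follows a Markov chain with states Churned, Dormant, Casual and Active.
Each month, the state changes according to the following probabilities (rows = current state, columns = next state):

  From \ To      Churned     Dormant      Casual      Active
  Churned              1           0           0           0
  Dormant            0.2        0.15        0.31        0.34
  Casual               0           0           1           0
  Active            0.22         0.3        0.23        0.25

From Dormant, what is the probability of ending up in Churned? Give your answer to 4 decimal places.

Let h(s) be the probability of absorption at Churned starting from transient state s. Then h(Churned) = 1 and h(Casual) = 0. By first-step analysis:
h(Dormant) = 0.2·1 + 0.15·h(Dormant) + 0.31·0 + 0.34·h(Active)
h(Active) = 0.22·1 + 0.3·h(Dormant) + 0.23·0 + 0.25·h(Active)
Solving: h(Dormant) = 0.4198, h(Active) = 0.4613.
Starting from Dormant, the probability is 0.4198.

0.4198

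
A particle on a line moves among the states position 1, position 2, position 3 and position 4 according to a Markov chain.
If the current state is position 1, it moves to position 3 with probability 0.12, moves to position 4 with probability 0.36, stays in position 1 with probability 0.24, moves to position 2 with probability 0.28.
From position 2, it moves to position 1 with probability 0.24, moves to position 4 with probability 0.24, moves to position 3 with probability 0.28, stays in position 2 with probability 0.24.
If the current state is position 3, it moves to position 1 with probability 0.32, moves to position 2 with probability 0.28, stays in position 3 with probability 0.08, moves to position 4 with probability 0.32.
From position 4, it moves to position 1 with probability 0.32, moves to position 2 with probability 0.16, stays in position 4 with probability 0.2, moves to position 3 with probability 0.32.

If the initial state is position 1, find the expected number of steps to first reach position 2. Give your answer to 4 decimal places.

4.1071

Let t(s) be the expected number of steps to first reach position 2 from state s, with t(position 2) = 0. Conditioning on the first step:
t(position 1) = 1 + 0.24·t(position 1) + 0.12·t(position 3) + 0.36·t(position 4)
t(position 3) = 1 + 0.32·t(position 1) + 0.08·t(position 3) + 0.32·t(position 4)
t(position 4) = 1 + 0.32·t(position 1) + 0.32·t(position 3) + 0.2·t(position 4)
Solving: t(position 1) = 4.1071, t(position 3) = 4.0909, t(position 4) = 4.5292.
Expected steps from position 1 to position 2: 4.1071.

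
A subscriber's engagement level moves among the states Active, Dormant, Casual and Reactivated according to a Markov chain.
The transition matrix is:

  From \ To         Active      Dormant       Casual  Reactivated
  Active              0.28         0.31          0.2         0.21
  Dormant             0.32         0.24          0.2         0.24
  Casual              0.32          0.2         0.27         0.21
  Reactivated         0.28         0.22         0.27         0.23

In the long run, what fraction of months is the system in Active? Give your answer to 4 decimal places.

0.2992

Let the stationary distribution be π with π = πP and π_1 + π_2 + π_3 + π_4 = 1.
π_1 = 0.28·π_1 + 0.32·π_2 + 0.32·π_3 + 0.28·π_4
π_2 = 0.31·π_1 + 0.24·π_2 + 0.2·π_3 + 0.22·π_4
π_3 = 0.2·π_1 + 0.2·π_2 + 0.27·π_3 + 0.27·π_4
Solving with the normalization constraint gives π = (0.2992, 0.2472, 0.2318, 0.2219).
So the stationary probability of Active is 0.2992.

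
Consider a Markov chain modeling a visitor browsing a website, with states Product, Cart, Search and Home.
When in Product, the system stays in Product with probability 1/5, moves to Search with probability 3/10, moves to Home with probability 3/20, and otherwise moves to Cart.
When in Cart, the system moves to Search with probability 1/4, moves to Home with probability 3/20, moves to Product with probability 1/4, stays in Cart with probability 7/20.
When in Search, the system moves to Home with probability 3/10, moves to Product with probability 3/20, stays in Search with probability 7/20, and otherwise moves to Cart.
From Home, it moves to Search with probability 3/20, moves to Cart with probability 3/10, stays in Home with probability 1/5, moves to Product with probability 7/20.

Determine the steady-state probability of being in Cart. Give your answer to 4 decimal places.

0.2997

Let the stationary distribution be π with π = πP and π_1 + π_2 + π_3 + π_4 = 1.
π_1 = 0.2·π_1 + 0.25·π_2 + 0.15·π_3 + 0.35·π_4
π_2 = 0.35·π_1 + 0.35·π_2 + 0.2·π_3 + 0.3·π_4
π_3 = 0.3·π_1 + 0.25·π_2 + 0.35·π_3 + 0.15·π_4
Solving with the normalization constraint gives π = (0.2316, 0.2997, 0.2684, 0.2003).
So the stationary probability of Cart is 0.2997.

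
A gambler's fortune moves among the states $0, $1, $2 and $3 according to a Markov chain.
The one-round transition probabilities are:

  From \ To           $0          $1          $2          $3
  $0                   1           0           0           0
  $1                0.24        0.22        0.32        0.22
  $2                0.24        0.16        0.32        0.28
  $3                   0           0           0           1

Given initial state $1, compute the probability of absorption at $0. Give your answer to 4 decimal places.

0.5008

Let h(s) be the probability of absorption at $0 starting from transient state s. Then h($0) = 1 and h($3) = 0. By first-step analysis:
h($1) = 0.24·1 + 0.22·h($1) + 0.32·h($2) + 0.22·0
h($2) = 0.24·1 + 0.16·h($1) + 0.32·h($2) + 0.28·0
Solving: h($1) = 0.5008, h($2) = 0.4708.
Starting from $1, the probability is 0.5008.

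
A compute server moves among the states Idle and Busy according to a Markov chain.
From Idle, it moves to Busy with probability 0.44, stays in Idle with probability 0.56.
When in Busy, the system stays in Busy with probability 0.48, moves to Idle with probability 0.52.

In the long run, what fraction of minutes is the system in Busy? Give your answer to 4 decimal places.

0.4583

Let the stationary distribution be π with π = πP and π_1 + π_2 = 1.
π_1 = 0.56·π_1 + 0.52·π_2
Solving with the normalization constraint gives π = (0.5417, 0.4583).
So the stationary probability of Busy is 0.4583.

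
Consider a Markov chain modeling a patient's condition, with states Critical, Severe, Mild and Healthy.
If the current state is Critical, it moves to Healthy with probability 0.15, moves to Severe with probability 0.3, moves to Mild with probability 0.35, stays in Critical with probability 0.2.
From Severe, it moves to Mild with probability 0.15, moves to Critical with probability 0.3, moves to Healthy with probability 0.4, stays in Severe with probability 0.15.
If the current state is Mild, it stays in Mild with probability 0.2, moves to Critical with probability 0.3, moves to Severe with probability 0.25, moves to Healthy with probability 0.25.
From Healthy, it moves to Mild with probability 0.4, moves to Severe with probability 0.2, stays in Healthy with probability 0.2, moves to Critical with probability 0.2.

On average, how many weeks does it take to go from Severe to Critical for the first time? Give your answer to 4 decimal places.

3.7087

Let t(s) be the expected number of weeks to first reach Critical from state s, with t(Critical) = 0. Conditioning on the first week:
t(Severe) = 1 + 0.15·t(Severe) + 0.15·t(Mild) + 0.4·t(Healthy)
t(Mild) = 1 + 0.25·t(Severe) + 0.2·t(Mild) + 0.25·t(Healthy)
t(Healthy) = 1 + 0.2·t(Severe) + 0.4·t(Mild) + 0.2·t(Healthy)
Solving: t(Severe) = 3.7087, t(Mild) = 3.6614, t(Healthy) = 4.0079.
Expected weeks from Severe to Critical: 3.7087.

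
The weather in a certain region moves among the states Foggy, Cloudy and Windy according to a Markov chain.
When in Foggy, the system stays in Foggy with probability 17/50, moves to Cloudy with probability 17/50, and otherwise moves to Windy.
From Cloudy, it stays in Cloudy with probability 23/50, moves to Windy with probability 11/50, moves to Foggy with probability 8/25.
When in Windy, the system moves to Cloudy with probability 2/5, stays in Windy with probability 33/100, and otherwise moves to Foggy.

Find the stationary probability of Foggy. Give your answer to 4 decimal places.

0.3121

Let the stationary distribution be π with π = πP and π_1 + π_2 + π_3 = 1.
π_1 = 0.34·π_1 + 0.32·π_2 + 0.27·π_3
π_2 = 0.34·π_1 + 0.46·π_2 + 0.4·π_3
Solving with the normalization constraint gives π = (0.3121, 0.4056, 0.2823).
So the stationary probability of Foggy is 0.3121.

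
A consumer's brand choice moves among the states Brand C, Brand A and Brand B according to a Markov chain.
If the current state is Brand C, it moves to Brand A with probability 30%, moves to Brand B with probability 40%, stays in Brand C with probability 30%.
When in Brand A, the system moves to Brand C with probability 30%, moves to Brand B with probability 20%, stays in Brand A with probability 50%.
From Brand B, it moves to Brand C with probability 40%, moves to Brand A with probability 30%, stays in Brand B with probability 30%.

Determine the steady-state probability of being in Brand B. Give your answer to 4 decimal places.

0.2955

Let the stationary distribution be π with π = πP and π_1 + π_2 + π_3 = 1.
π_1 = 0.3·π_1 + 0.3·π_2 + 0.4·π_3
π_2 = 0.3·π_1 + 0.5·π_2 + 0.3·π_3
Solving with the normalization constraint gives π = (0.3295, 0.3750, 0.2955).
So the stationary probability of Brand B is 0.2955.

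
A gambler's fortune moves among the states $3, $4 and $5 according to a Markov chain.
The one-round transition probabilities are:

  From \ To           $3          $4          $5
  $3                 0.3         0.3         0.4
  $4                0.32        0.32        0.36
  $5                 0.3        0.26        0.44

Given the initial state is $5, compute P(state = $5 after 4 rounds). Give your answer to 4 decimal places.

0.4046

Propagate the distribution vector 4 rounds from $5.
After 0 rounds: (0.0000, 0.0000, 1.0000)
After 1 round: (0.3000, 0.2600, 0.4400)
After 2 rounds: (0.3052, 0.2876, 0.4072)
After 3 rounds: (0.3058, 0.2895, 0.4048)
After 4 rounds: (0.3058, 0.2896, 0.4046)
P(in $5 after 4 rounds) = 0.4046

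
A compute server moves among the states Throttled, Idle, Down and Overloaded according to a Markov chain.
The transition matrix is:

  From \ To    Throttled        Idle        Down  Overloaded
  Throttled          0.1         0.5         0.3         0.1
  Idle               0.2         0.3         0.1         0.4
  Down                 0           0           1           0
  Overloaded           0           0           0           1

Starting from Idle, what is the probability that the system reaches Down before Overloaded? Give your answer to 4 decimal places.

Let h(s) be the probability of absorption at Down starting from transient state s. Then h(Down) = 1 and h(Overloaded) = 0. By first-step analysis:
h(Throttled) = 0.1·h(Throttled) + 0.5·h(Idle) + 0.3·1 + 0.1·0
h(Idle) = 0.2·h(Throttled) + 0.3·h(Idle) + 0.1·1 + 0.4·0
Solving: h(Throttled) = 0.4906, h(Idle) = 0.2830.
Starting from Idle, the probability is 0.2830.

0.2830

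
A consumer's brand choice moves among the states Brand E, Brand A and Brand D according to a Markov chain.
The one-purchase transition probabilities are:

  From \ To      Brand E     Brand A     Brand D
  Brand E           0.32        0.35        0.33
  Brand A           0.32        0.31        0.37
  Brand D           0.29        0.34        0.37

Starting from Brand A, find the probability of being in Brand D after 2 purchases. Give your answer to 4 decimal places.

0.3572

Sum over the intermediate state after 1 purchase:
P = P(Brand A→Brand E)·P(Brand E→Brand D) + P(Brand A→Brand A)·P(Brand A→Brand D) + P(Brand A→Brand D)·P(Brand D→Brand D)
  = 0.32×0.33 + 0.31×0.37 + 0.37×0.37
  = 0.1056 + 0.1147 + 0.1369 = 0.3572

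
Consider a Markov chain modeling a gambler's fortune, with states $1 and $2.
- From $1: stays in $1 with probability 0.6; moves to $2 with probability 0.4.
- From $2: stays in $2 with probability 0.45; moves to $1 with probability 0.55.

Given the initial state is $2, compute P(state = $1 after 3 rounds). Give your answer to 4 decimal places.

0.5789

Propagate the distribution vector 3 rounds from $2.
After 0 rounds: (0.0000, 1.0000)
After 1 round: (0.5500, 0.4500)
After 2 rounds: (0.5775, 0.4225)
After 3 rounds: (0.5789, 0.4211)
P(in $1 after 3 rounds) = 0.5789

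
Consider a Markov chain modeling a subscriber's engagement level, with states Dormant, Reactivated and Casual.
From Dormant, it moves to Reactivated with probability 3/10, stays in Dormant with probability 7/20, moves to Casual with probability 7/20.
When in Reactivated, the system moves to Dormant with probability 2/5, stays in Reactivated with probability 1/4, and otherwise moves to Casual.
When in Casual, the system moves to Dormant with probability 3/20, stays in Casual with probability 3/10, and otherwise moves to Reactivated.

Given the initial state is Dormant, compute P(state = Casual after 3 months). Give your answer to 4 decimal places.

Propagate the distribution vector 3 months from Dormant.
After 0 months: (1.0000, 0.0000, 0.0000)
After 1 month: (0.3500, 0.3000, 0.3500)
After 2 months: (0.2950, 0.3725, 0.3325)
After 3 months: (0.3021, 0.3645, 0.3334)
P(in Casual after 3 months) = 0.3334

0.3334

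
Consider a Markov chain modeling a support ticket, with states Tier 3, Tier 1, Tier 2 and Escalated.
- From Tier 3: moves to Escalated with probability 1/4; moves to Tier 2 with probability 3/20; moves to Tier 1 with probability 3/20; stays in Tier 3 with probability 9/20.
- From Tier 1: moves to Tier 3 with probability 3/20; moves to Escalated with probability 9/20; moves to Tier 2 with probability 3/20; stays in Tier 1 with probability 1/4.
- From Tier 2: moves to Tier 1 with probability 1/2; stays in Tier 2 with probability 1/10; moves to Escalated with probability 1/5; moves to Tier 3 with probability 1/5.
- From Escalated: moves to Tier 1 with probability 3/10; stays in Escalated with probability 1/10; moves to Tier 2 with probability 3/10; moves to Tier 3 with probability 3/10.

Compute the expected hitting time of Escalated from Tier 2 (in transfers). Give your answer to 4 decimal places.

3.3886

Let t(s) be the expected number of transfers to first reach Escalated from state s, with t(Escalated) = 0. Conditioning on the first transfer:
t(Tier 3) = 1 + 0.45·t(Tier 3) + 0.15·t(Tier 1) + 0.15·t(Tier 2)
t(Tier 1) = 1 + 0.15·t(Tier 3) + 0.25·t(Tier 1) + 0.15·t(Tier 2)
t(Tier 2) = 1 + 0.2·t(Tier 3) + 0.5·t(Tier 1) + 0.1·t(Tier 2)
Solving: t(Tier 3) = 3.4807, t(Tier 1) = 2.7072, t(Tier 2) = 3.3886.
Expected transfers from Tier 2 to Escalated: 3.3886.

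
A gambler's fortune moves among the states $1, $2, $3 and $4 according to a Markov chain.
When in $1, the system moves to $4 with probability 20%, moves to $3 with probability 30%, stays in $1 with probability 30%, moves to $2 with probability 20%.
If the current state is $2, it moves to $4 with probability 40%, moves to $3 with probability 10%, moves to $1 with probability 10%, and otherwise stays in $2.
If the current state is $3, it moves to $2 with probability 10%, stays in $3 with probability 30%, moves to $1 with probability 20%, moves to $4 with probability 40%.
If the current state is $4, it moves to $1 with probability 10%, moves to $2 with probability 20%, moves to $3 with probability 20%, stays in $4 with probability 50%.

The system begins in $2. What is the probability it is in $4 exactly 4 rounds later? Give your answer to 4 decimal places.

0.4128

Propagate the distribution vector 4 rounds from $2.
After 0 rounds: (0.0000, 1.0000, 0.0000, 0.0000)
After 1 round: (0.1000, 0.4000, 0.1000, 0.4000)
After 2 rounds: (0.1300, 0.2700, 0.1800, 0.4200)
After 3 rounds: (0.1440, 0.2360, 0.2040, 0.4160)
After 4 rounds: (0.1492, 0.2268, 0.2112, 0.4128)
P(in $4 after 4 rounds) = 0.4128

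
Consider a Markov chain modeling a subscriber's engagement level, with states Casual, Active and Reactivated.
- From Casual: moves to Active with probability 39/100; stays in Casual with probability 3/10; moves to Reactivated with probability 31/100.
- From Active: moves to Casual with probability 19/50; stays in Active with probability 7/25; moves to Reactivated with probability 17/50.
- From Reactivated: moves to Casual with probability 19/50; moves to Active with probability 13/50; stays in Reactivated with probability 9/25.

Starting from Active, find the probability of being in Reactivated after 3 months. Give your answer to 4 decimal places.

0.3362

Propagate the distribution vector 3 months from Active.
After 0 months: (0.0000, 1.0000, 0.0000)
After 1 month: (0.3800, 0.2800, 0.3400)
After 2 months: (0.3496, 0.3150, 0.3354)
After 3 months: (0.3520, 0.3117, 0.3362)
P(in Reactivated after 3 months) = 0.3362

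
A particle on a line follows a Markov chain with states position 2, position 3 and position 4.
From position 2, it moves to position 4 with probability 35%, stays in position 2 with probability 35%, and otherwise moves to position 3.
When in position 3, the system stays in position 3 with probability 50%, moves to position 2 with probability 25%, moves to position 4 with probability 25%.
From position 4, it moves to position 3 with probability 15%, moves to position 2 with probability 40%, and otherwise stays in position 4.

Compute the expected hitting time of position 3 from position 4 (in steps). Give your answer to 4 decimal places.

4.8276

Let t(s) be the expected number of steps to first reach position 3 from state s, with t(position 3) = 0. Conditioning on the first step:
t(position 2) = 1 + 0.35·t(position 2) + 0.35·t(position 4)
t(position 4) = 1 + 0.4·t(position 2) + 0.45·t(position 4)
Solving: t(position 2) = 4.1379, t(position 4) = 4.8276.
Expected steps from position 4 to position 3: 4.8276.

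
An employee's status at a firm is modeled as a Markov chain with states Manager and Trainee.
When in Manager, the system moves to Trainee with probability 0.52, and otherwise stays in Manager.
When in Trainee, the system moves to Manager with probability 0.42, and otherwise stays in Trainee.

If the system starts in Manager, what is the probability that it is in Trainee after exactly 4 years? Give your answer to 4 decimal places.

Propagate the distribution vector 4 years from Manager.
After 0 years: (1.0000, 0.0000)
After 1 year: (0.4800, 0.5200)
After 2 years: (0.4488, 0.5512)
After 3 years: (0.4469, 0.5531)
After 4 years: (0.4468, 0.5532)
P(in Trainee after 4 years) = 0.5532

0.5532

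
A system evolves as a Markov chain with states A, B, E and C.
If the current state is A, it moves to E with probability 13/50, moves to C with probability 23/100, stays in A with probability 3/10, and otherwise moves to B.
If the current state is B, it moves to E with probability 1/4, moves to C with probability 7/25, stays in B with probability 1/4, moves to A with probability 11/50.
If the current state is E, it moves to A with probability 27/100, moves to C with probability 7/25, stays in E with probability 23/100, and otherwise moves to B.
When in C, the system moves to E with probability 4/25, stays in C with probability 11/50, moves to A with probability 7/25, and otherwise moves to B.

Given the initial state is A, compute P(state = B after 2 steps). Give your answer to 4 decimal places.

0.2509

Propagate the distribution vector 2 steps from A.
After 0 steps: (1.0000, 0.0000, 0.0000, 0.0000)
After 1 step: (0.3000, 0.2100, 0.2600, 0.2300)
After 2 steps: (0.2708, 0.2509, 0.2271, 0.2512)
P(in B after 2 steps) = 0.2509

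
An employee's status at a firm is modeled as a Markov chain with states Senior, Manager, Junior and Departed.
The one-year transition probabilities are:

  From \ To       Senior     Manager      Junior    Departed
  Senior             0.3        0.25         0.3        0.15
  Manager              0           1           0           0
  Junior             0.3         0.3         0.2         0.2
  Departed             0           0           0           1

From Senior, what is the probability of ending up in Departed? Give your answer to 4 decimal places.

0.3830

Let h(s) be the probability of absorption at Departed starting from transient state s. Then h(Departed) = 1 and h(Manager) = 0. By first-step analysis:
h(Senior) = 0.3·h(Senior) + 0.25·0 + 0.3·h(Junior) + 0.15·1
h(Junior) = 0.3·h(Senior) + 0.3·0 + 0.2·h(Junior) + 0.2·1
Solving: h(Senior) = 0.3830, h(Junior) = 0.3936.
Starting from Senior, the probability is 0.3830.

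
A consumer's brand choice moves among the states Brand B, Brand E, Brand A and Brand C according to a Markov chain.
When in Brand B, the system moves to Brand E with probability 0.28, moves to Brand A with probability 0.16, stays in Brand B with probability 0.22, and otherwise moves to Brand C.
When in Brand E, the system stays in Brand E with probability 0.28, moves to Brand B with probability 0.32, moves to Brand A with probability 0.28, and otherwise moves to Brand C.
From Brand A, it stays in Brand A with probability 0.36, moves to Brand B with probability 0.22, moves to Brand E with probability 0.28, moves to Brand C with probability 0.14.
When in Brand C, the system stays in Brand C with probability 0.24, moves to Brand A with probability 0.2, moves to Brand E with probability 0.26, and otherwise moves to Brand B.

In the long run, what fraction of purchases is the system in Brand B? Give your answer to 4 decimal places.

0.2642

Let the stationary distribution be π with π = πP and π_1 + π_2 + π_3 + π_4 = 1.
π_1 = 0.22·π_1 + 0.32·π_2 + 0.22·π_3 + 0.3·π_4
π_2 = 0.28·π_1 + 0.28·π_2 + 0.28·π_3 + 0.26·π_4
π_3 = 0.16·π_1 + 0.28·π_2 + 0.36·π_3 + 0.2·π_4
Solving with the normalization constraint gives π = (0.2642, 0.2758, 0.2518, 0.2081).
So the stationary probability of Brand B is 0.2642.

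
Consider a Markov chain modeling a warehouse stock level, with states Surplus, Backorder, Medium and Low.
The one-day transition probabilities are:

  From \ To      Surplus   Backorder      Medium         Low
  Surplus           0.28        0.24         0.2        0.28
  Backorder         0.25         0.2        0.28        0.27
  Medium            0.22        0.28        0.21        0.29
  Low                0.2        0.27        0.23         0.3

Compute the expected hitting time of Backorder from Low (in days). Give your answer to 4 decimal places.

Let t(s) be the expected number of days to first reach Backorder from state s, with t(Backorder) = 0. Conditioning on the first day:
t(Surplus) = 1 + 0.28·t(Surplus) + 0.2·t(Medium) + 0.28·t(Low)
t(Medium) = 1 + 0.22·t(Surplus) + 0.21·t(Medium) + 0.29·t(Low)
t(Low) = 1 + 0.2·t(Surplus) + 0.23·t(Medium) + 0.3·t(Low)
Solving: t(Surplus) = 3.8901, t(Medium) = 3.7316, t(Low) = 3.7661.
Expected days from Low to Backorder: 3.7661.

3.7661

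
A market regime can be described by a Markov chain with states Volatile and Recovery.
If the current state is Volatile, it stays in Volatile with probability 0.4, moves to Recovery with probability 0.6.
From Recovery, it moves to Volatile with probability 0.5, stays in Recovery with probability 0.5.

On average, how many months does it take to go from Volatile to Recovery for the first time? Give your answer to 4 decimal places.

1.6667

Let t(s) be the expected number of months to first reach Recovery from state s, with t(Recovery) = 0. Conditioning on the first month:
t(Volatile) = 1 + 0.4·t(Volatile)
Solving: t(Volatile) = 1.6667.
Expected months from Volatile to Recovery: 1.6667.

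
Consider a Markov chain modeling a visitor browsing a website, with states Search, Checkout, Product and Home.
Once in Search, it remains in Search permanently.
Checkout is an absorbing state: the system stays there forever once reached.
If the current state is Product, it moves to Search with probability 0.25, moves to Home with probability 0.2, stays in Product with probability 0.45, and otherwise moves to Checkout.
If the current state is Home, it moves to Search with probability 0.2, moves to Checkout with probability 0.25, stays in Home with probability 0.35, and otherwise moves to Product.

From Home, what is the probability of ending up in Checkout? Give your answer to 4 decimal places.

Let h(s) be the probability of absorption at Checkout starting from transient state s. Then h(Checkout) = 1 and h(Search) = 0. By first-step analysis:
h(Product) = 0.25·0 + 0.1·1 + 0.45·h(Product) + 0.2·h(Home)
h(Home) = 0.2·0 + 0.25·1 + 0.2·h(Product) + 0.35·h(Home)
Solving: h(Product) = 0.3622, h(Home) = 0.4961.
Starting from Home, the probability is 0.4961.

0.4961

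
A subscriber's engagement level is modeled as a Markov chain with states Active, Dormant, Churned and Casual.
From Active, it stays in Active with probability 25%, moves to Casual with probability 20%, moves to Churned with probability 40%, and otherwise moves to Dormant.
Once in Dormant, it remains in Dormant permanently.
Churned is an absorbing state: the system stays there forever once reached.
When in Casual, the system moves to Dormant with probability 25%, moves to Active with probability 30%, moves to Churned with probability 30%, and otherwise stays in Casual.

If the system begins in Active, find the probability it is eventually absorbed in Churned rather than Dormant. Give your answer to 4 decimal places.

Let h(s) be the probability of absorption at Churned starting from transient state s. Then h(Churned) = 1 and h(Dormant) = 0. By first-step analysis:
h(Active) = 0.25·h(Active) + 0.15·0 + 0.4·1 + 0.2·h(Casual)
h(Casual) = 0.3·h(Active) + 0.25·0 + 0.3·1 + 0.15·h(Casual)
Solving: h(Active) = 0.6926, h(Casual) = 0.5974.
Starting from Active, the probability is 0.6926.

0.6926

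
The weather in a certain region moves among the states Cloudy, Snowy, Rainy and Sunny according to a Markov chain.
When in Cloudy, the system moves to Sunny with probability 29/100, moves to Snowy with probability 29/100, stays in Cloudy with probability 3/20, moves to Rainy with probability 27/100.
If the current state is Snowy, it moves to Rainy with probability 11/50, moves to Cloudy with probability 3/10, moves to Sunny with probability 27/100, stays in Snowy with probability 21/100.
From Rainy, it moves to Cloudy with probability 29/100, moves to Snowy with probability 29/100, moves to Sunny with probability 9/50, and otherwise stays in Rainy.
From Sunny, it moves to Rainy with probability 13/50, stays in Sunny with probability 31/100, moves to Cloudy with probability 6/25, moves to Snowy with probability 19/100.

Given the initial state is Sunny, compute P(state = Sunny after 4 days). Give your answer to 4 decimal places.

Propagate the distribution vector 4 days from Sunny.
After 0 days: (0.0000, 0.0000, 0.0000, 1.0000)
After 1 day: (0.2400, 0.1900, 0.2600, 0.3100)
After 2 days: (0.2428, 0.2438, 0.2496, 0.2638)
After 3 days: (0.2453, 0.2441, 0.2477, 0.2629)
After 4 days: (0.2450, 0.2442, 0.2477, 0.2631)
P(in Sunny after 4 days) = 0.2631

0.2631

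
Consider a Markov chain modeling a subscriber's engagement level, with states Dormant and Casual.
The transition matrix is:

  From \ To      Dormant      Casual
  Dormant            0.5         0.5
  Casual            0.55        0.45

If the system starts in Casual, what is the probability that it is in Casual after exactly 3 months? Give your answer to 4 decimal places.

0.4761

Propagate the distribution vector 3 months from Casual.
After 0 months: (0.0000, 1.0000)
After 1 month: (0.5500, 0.4500)
After 2 months: (0.5225, 0.4775)
After 3 months: (0.5239, 0.4761)
P(in Casual after 3 months) = 0.4761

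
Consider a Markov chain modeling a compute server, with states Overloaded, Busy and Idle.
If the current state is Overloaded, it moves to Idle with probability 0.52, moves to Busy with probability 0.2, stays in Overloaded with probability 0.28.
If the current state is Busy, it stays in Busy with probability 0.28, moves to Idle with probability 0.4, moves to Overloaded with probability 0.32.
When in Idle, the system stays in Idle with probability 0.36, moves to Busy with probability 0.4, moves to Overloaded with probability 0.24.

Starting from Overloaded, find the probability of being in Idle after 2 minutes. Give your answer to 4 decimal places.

Sum over the intermediate state after 1 minute:
P = P(Overloaded→Overloaded)·P(Overloaded→Idle) + P(Overloaded→Busy)·P(Busy→Idle) + P(Overloaded→Idle)·P(Idle→Idle)
  = 0.28×0.52 + 0.2×0.4 + 0.52×0.36
  = 0.1456 + 0.0800 + 0.1872 = 0.4128

0.4128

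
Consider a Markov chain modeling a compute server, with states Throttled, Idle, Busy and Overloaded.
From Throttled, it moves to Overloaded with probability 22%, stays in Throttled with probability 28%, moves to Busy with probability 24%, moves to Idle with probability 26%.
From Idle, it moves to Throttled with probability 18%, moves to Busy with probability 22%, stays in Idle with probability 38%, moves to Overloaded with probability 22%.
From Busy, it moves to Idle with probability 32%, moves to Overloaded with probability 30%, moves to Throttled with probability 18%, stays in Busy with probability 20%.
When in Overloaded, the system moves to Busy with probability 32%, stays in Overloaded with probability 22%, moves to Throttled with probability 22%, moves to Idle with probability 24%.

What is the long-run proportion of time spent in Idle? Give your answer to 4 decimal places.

0.3066

Let the stationary distribution be π with π = πP and π_1 + π_2 + π_3 + π_4 = 1.
π_1 = 0.28·π_1 + 0.18·π_2 + 0.18·π_3 + 0.22·π_4
π_2 = 0.26·π_1 + 0.38·π_2 + 0.32·π_3 + 0.24·π_4
π_3 = 0.24·π_1 + 0.22·π_2 + 0.2·π_3 + 0.32·π_4
Solving with the normalization constraint gives π = (0.2106, 0.3066, 0.2433, 0.2395).
So the stationary probability of Idle is 0.3066.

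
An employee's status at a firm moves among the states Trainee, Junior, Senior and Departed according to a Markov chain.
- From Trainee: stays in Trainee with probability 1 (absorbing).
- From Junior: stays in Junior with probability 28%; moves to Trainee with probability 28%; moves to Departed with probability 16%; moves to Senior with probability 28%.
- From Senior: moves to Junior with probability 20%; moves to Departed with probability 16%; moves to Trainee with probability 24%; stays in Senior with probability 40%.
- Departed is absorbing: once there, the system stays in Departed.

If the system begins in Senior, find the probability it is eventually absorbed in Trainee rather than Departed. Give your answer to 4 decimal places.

Let h(s) be the probability of absorption at Trainee starting from transient state s. Then h(Trainee) = 1 and h(Departed) = 0. By first-step analysis:
h(Junior) = 0.28·1 + 0.28·h(Junior) + 0.28·h(Senior) + 0.16·0
h(Senior) = 0.24·1 + 0.2·h(Junior) + 0.4·h(Senior) + 0.16·0
Solving: h(Junior) = 0.6255, h(Senior) = 0.6085.
Starting from Senior, the probability is 0.6085.

0.6085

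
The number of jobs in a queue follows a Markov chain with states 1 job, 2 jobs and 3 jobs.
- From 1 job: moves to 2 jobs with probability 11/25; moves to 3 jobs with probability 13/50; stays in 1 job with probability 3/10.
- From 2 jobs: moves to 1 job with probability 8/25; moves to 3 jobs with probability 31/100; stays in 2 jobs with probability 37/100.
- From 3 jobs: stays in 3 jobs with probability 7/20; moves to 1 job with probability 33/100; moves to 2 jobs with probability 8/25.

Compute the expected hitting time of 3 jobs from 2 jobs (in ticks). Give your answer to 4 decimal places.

3.3977

Let t(s) be the expected number of ticks to first reach 3 jobs from state s, with t(3 jobs) = 0. Conditioning on the first tick:
t(1 job) = 1 + 0.3·t(1 job) + 0.44·t(2 jobs)
t(2 jobs) = 1 + 0.32·t(1 job) + 0.37·t(2 jobs)
Solving: t(1 job) = 3.5643, t(2 jobs) = 3.3977.
Expected ticks from 2 jobs to 3 jobs: 3.3977.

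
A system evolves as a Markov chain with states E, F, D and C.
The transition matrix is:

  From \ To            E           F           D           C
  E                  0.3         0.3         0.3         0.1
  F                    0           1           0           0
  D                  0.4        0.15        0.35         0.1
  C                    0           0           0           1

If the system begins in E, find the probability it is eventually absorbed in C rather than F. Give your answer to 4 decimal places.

0.2836

Let h(s) be the probability of absorption at C starting from transient state s. Then h(C) = 1 and h(F) = 0. By first-step analysis:
h(E) = 0.3·h(E) + 0.3·0 + 0.3·h(D) + 0.1·1
h(D) = 0.4·h(E) + 0.15·0 + 0.35·h(D) + 0.1·1
Solving: h(E) = 0.2836, h(D) = 0.3284.
Starting from E, the probability is 0.2836.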